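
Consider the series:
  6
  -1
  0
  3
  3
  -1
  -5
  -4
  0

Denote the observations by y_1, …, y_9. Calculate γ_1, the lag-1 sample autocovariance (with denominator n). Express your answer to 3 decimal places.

2.838

Mean ȳ = (6 − 1 + 0 + 3 + 3 − 1 − 5 − 4 + 0)/9 = 0.1111
Σ_{t=1}^{8}(y_t−ȳ)(y_{t+1}−ȳ) = 25.5432
γ_1 = 25.5432 / 9 = 2.838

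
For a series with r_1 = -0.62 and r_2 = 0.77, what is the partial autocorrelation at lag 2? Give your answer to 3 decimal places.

0.626

φ_{22} = (r_2 − r_1²) / (1 − r_1²)
r_1² = (-0.62)² = 0.3844
Numerator = 0.77 − 0.3844 = 0.3856; denominator = 1 − 0.3844 = 0.6156
φ_{22} = 0.3856 / 0.6156 = 0.626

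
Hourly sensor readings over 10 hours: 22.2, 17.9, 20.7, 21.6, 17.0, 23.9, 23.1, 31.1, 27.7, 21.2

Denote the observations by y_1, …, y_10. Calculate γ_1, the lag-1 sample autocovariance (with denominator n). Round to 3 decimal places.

5.205

Mean ȳ = (22.2 + 17.9 + 20.7 + 21.6 + 17.0 + 23.9 + 23.1 + 31.1 + 27.7 + 21.2)/10 = 22.6400
Σ_{t=1}^{9}(y_t−ȳ)(y_{t+1}−ȳ) = 52.0504
γ_1 = 52.0504 / 10 = 5.205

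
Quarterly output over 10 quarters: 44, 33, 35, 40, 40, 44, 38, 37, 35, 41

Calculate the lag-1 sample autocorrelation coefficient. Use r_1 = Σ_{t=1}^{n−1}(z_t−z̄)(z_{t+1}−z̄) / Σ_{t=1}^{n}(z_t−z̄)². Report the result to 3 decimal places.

-0.079

Mean z̄ = (44 + 33 + 35 + 40 + 40 + 44 + 38 + 37 + 35 + 41)/10 = 38.7000
Numerator Σ_{t=1}^{9}(z_t−z̄)(z_{t+1}−z̄) = -10.0900
Denominator Σ(z_t−z̄)² = 128.1000
r_1 = -10.0900 / 128.1000 = -0.079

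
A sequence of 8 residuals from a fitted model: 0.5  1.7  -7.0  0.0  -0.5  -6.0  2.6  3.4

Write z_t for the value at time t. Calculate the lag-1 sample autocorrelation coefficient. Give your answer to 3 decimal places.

-0.207

Mean z̄ = (0.5 + 1.7 − 7.0 + 0.0 − 0.5 − 6.0 + 2.6 + 3.4)/8 = -0.6625
Deviations from mean: 1.1625, 2.3625, -6.3375, 0.6625, 0.1625, -5.3375, 3.2625, 4.0625
Σ(z_t−z̄)(z_{t+1}−z̄) = (2.7464) + (-14.9723) + (-4.1986) + (0.1077) + (-0.8673) + (-17.4136) + (13.2539) = -21.3439
Denominator Σ(z_t−z̄)² = 103.1988
r_1 = -21.3439 / 103.1988 = -0.207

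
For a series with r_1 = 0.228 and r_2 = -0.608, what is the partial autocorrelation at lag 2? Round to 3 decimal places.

φ_{22} = (r_2 − r_1²) / (1 − r_1²)
r_1² = (0.228)² = 0.051984
Numerator = -0.608 − 0.0520 = -0.6600; denominator = 1 − 0.0520 = 0.9480
φ_{22} = -0.6600 / 0.9480 = -0.696

-0.696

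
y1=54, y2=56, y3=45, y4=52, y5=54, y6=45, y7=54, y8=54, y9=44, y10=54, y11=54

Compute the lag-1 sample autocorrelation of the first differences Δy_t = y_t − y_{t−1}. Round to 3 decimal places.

First differences Δy: 2, -11, 7, 2, -9, 9, 0, -10, 10, 0
Mean of differences = 0.0000
Numerator Σ(Δy_t−Δȳ)(Δy_{t+1}−Δȳ) = -284.0000
Denominator Σ(Δy_t−Δȳ)² = 540.0000
r_1(Δy) = -284.0000 / 540.0000 = -0.526

-0.526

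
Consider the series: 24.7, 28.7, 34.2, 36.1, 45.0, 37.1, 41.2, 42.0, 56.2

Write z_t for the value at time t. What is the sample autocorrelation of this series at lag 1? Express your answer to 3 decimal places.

Mean z̄ = (24.7 + 28.7 + 34.2 + 36.1 + 45.0 + 37.1 + 41.2 + 42.0 + 56.2)/9 = 38.3556
Numerator Σ_{t=1}^{8}(z_t−z̄)(z_{t+1}−z̄) = 229.8480
Denominator Σ(z_t−z̄)² = 687.5822
r_1 = 229.8480 / 687.5822 = 0.334

0.334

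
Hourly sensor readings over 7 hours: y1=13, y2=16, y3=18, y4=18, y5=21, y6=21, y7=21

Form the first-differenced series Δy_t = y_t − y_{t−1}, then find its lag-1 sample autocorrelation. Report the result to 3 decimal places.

-0.216

First differences Δy: 3, 2, 0, 3, 0, 0
Mean of differences = 1.3333
Numerator Σ(Δy_t−Δȳ)(Δy_{t+1}−Δȳ) = -2.4444
Denominator Σ(Δy_t−Δȳ)² = 11.3333
r_1(Δy) = -2.4444 / 11.3333 = -0.216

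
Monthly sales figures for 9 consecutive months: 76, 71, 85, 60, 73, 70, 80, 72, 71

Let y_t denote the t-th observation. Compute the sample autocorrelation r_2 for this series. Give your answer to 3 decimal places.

Mean ȳ = (76 + 71 + 85 + 60 + 73 + 70 + 80 + 72 + 71)/9 = 73.1111
Σ(y_t−ȳ)(y_{t+2}−ȳ) = (34.3457) + (27.6790) + (-1.3210) + (40.7901) + (-0.7654) + (3.4568) + (-14.5432) = 89.6420
Denominator Σ(y_t−ȳ)² = 388.8889
r_2 = 89.6420 / 388.8889 = 0.231

0.231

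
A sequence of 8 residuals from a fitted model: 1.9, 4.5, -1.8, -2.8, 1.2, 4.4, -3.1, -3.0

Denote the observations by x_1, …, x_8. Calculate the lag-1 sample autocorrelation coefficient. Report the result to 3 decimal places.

0.036

Mean x̄ = (1.9 + 4.5 − 1.8 − 2.8 + 1.2 + 4.4 − 3.1 − 3.0)/8 = 0.1625
Σ(x_t−x̄)(x_{t+1}−x̄) = (7.5364) + (-8.5123) + (5.8139) + (-3.0736) + (4.3964) + (-13.8248) + (10.3177) = 2.6536
Denominator Σ(x_t−x̄)² = 74.1388
r_1 = 2.6536 / 74.1388 = 0.036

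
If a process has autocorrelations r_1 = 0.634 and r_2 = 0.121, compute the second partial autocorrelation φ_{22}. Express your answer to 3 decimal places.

φ_{22} = (r_2 − r_1²) / (1 − r_1²)
r_1² = (0.634)² = 0.401956
Numerator = 0.121 − 0.4020 = -0.2810; denominator = 1 − 0.4020 = 0.5980
φ_{22} = -0.2810 / 0.5980 = -0.470

-0.470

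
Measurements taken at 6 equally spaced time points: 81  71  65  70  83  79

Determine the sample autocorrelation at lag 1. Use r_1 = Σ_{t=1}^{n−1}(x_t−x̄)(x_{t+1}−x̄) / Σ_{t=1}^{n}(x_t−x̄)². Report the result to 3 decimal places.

Mean x̄ = (81 + 71 + 65 + 70 + 83 + 79)/6 = 74.8333
Deviations from mean: 6.1667, -3.8333, -9.8333, -4.8333, 8.1667, 4.1667
Σ(x_t−x̄)(x_{t+1}−x̄) = (-23.6389) + (37.6944) + (47.5278) + (-39.4722) + (34.0278) = 56.1389
Denominator Σ(x_t−x̄)² = 256.8333
r_1 = 56.1389 / 256.8333 = 0.219

0.219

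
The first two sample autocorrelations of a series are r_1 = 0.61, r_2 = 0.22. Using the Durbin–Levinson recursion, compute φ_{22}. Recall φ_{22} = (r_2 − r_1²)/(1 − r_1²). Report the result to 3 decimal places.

-0.242

φ_{22} = (r_2 − r_1²) / (1 − r_1²)
r_1² = (0.61)² = 0.3721
Numerator = 0.22 − 0.3721 = -0.1521; denominator = 1 − 0.3721 = 0.6279
φ_{22} = -0.1521 / 0.6279 = -0.242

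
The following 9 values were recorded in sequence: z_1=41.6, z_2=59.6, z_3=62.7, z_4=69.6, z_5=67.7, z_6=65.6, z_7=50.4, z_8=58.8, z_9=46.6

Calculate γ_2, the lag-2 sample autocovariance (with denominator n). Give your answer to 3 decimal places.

10.276

Mean z̄ = (41.6 + 59.6 + 62.7 + 69.6 + 67.7 + 65.6 + 50.4 + 58.8 + 46.6)/9 = 58.0667
Σ_{t=1}^{7}(z_t−z̄)(z_{t+2}−z̄) = 92.4878
γ_2 = 92.4878 / 9 = 10.276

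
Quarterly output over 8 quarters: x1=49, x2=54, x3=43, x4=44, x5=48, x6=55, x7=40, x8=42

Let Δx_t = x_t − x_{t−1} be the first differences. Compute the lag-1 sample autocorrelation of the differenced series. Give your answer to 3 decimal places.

First differences Δx: 5, -11, 1, 4, 7, -15, 2
Mean of differences = -1.0000
Numerator Σ(Δx_t−Δx̄)(Δx_{t+1}−Δx̄) = -184.0000
Denominator Σ(Δx_t−Δx̄)² = 434.0000
r_1(Δx) = -184.0000 / 434.0000 = -0.424

-0.424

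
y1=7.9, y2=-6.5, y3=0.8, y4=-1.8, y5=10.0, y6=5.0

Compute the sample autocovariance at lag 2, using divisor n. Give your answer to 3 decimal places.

1.069

Mean ȳ = (7.9 − 6.5 + 0.8 − 1.8 + 10.0 + 5.0)/6 = 2.5667
Deviations: 5.3333, -9.0667, -1.7667, -4.3667, 7.4333, 2.4333
Σ_{t=1}^{4}(y_t−ȳ)(y_{t+2}−ȳ) = 6.4111
γ_2 = 6.4111 / 6 = 1.069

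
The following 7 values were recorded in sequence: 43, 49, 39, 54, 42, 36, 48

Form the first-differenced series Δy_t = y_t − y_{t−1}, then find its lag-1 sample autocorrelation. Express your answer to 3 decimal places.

First differences Δy: 6, -10, 15, -12, -6, 12
Mean of differences = 0.8333
Numerator Σ(Δy_t−Δȳ)(Δy_{t+1}−Δȳ) = -379.8611
Denominator Σ(Δy_t−Δȳ)² = 680.8333
r_1(Δy) = -379.8611 / 680.8333 = -0.558

-0.558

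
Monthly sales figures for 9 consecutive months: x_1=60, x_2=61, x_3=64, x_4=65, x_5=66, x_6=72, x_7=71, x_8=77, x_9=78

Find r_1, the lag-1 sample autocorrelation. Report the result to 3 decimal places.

0.641

Mean x̄ = (60 + 61 + 64 + 65 + 66 + 72 + 71 + 77 + 78)/9 = 68.2222
Numerator Σ_{t=1}^{8}(x_t−x̄)(x_{t+1}−x̄) = 222.9506
Denominator Σ(x_t−x̄)² = 347.5556
r_1 = 222.9506 / 347.5556 = 0.641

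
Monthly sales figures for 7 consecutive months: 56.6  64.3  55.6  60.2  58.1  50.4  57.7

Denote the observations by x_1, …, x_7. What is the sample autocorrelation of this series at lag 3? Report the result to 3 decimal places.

0.143

Mean x̄ = (56.6 + 64.3 + 55.6 + 60.2 + 58.1 + 50.4 + 57.7)/7 = 57.5571
Deviations from mean: -0.9571, 6.7429, -1.9571, 2.6429, 0.5429, -7.1571, 0.1429
Σ(x_t−x̄)(x_{t+3}−x̄) = (-2.5296) + (3.6604) + (14.0076) + (0.3776) = 15.5159
Denominator Σ(x_t−x̄)² = 108.7371
r_3 = 15.5159 / 108.7371 = 0.143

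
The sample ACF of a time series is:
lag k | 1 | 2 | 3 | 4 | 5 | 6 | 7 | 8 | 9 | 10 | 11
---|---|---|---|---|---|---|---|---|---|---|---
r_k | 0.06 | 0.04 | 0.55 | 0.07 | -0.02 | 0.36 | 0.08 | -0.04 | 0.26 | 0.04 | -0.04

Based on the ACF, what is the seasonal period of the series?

3

The largest autocorrelation is r_3 = 0.55, with weaker echoes at lags 6 (0.36) and 9 (0.26); the remaining lags stay at or below 0.08.
The dominant spike at lag 3 indicates a seasonal period of 3.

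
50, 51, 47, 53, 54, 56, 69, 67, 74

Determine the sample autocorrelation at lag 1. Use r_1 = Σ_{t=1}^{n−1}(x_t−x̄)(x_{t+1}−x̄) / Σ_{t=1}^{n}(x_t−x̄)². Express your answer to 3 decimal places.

Mean x̄ = (50 + 51 + 47 + 53 + 54 + 56 + 69 + 67 + 74)/9 = 57.8889
Numerator Σ_{t=1}^{8}(x_t−x̄)(x_{t+1}−x̄) = 435.9877
Denominator Σ(x_t−x̄)² = 736.8889
r_1 = 435.9877 / 736.8889 = 0.592

0.592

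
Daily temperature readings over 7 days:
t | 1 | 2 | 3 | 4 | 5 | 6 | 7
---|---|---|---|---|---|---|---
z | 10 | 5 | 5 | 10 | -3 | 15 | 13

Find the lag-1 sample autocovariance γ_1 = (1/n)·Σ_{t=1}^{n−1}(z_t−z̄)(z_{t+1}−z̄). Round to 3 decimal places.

-9.738

Mean z̄ = (10 + 5 + 5 + 10 − 3 + 15 + 13)/7 = 7.8571
Σ_{t=1}^{6}(z_t−z̄)(z_{t+1}−z̄) = -68.1633
γ_1 = -68.1633 / 7 = -9.738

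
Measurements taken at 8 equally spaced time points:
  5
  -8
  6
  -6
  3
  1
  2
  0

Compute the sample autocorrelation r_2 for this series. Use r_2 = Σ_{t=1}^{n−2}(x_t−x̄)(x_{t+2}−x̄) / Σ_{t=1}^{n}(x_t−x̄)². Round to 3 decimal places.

0.542

Mean x̄ = (5 − 8 + 6 − 6 + 3 + 1 + 2 + 0)/8 = 0.3750
Deviations from mean: 4.6250, -8.3750, 5.6250, -6.3750, 2.6250, 0.6250, 1.6250, -0.3750
Σ(x_t−x̄)(x_{t+2}−x̄) = (26.0156) + (53.3906) + (14.7656) + (-3.9844) + (4.2656) + (-0.2344) = 94.2188
Denominator Σ(x_t−x̄)² = 173.8750
r_2 = 94.2188 / 173.8750 = 0.542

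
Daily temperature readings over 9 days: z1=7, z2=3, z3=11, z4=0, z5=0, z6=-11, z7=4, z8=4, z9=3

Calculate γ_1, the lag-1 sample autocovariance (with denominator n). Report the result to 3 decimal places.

Mean z̄ = (7 + 3 + 11 + 0 + 0 − 11 + 4 + 4 + 3)/9 = 2.3333
Σ_{t=1}^{8}(z_t−z̄)(z_{t+1}−z̄) = 6.8889
γ_1 = 6.8889 / 9 = 0.765

0.765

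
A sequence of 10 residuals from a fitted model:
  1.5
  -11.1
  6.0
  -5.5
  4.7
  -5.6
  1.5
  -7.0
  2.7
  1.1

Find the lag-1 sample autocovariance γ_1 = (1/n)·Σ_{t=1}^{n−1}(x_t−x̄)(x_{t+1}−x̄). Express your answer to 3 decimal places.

Mean x̄ = (1.5 − 11.1 + 6.0 − 5.5 + 4.7 − 5.6 + 1.5 − 7.0 + 2.7 + 1.1)/10 = -1.1700
Σ_{t=1}^{9}(x_t−x̄)(x_{t+1}−x̄) = -221.3499
γ_1 = -221.3499 / 10 = -22.135

-22.135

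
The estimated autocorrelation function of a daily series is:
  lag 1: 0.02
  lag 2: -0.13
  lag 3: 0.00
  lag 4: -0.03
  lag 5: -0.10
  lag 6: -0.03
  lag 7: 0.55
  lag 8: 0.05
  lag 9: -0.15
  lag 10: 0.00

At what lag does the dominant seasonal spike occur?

7

The largest autocorrelation is r_7 = 0.55; the remaining lags stay at or below 0.05.
The dominant spike at lag 7 indicates a seasonal period of 7.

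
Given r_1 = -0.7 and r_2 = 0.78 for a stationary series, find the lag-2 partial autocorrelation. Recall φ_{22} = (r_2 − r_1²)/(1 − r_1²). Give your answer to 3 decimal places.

φ_{22} = (r_2 − r_1²) / (1 − r_1²)
r_1² = (-0.7)² = 0.49
Numerator = 0.78 − 0.4900 = 0.2900; denominator = 1 − 0.4900 = 0.5100
φ_{22} = 0.2900 / 0.5100 = 0.569

0.569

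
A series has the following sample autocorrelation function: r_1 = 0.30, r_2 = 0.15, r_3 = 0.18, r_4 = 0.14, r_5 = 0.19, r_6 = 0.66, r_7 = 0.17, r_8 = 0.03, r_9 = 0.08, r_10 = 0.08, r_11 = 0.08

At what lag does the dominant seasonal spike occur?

6

The largest autocorrelation is r_6 = 0.66; the remaining lags stay at or below 0.30. The elevated value at lag 1 (0.30), dropping to 0.15 at lag 2, reflects decaying short-term dependence rather than seasonality.
The dominant spike at lag 6 indicates a seasonal period of 6.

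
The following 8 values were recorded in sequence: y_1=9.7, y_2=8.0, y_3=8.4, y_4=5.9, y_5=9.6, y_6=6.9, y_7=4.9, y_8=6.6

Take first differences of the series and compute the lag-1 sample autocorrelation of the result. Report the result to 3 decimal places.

First differences Δy: -1.7, 0.4, -2.5, 3.7, -2.7, -2.0, 1.7
Mean of differences = -0.4429
Numerator Σ(Δy_t−Δȳ)(Δy_{t+1}−Δȳ) = -20.4890
Denominator Σ(Δy_t−Δȳ)² = 35.7971
r_1(Δy) = -20.4890 / 35.7971 = -0.572

-0.572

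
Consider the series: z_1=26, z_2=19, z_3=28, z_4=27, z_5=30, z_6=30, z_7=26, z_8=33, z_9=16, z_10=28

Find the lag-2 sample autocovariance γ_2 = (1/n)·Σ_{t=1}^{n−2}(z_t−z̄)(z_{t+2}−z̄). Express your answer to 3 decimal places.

Mean z̄ = (26 + 19 + 28 + 27 + 30 + 30 + 26 + 33 + 16 + 28)/10 = 26.3000
Σ_{t=1}^{8}(z_t−z̄)(z_{t+2}−z̄) = 41.4200
γ_2 = 41.4200 / 10 = 4.142

4.142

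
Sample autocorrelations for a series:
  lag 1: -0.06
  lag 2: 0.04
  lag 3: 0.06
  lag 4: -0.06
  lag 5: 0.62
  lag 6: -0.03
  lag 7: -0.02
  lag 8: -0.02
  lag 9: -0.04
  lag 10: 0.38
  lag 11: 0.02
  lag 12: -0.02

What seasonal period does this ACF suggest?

The largest autocorrelation is r_5 = 0.62, with a weaker echo at lag 10 (0.38); the remaining lags stay at or below 0.06.
The dominant spike at lag 5 indicates a seasonal period of 5.

5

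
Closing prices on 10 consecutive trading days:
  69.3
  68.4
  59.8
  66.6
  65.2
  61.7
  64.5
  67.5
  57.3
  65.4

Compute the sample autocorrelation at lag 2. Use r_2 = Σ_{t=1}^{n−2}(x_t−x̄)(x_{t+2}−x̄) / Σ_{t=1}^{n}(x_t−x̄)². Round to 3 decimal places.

Mean x̄ = (69.3 + 68.4 + 59.8 + 66.6 + 65.2 + 61.7 + 64.5 + 67.5 + 57.3 + 65.4)/10 = 64.5700
Numerator Σ_{t=1}^{8}(x_t−x̄)(x_{t+2}−x̄) = -29.1308
Denominator Σ(x_t−x̄)² = 134.6810
r_2 = -29.1308 / 134.6810 = -0.216

-0.216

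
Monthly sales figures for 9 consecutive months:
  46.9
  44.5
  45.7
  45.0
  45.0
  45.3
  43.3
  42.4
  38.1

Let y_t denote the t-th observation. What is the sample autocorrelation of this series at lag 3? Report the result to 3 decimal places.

-0.084

Mean ȳ = (46.9 + 44.5 + 45.7 + 45.0 + 45.0 + 45.3 + 43.3 + 42.4 + 38.1)/9 = 44.0222
Σ(y_t−ȳ)(y_{t+3}−ȳ) = (2.8138) + (0.4672) + (2.1438) + (-0.7062) + (-1.5862) + (-7.5673) = -4.4348
Denominator Σ(y_t−ȳ)² = 53.0956
r_3 = -4.4348 / 53.0956 = -0.084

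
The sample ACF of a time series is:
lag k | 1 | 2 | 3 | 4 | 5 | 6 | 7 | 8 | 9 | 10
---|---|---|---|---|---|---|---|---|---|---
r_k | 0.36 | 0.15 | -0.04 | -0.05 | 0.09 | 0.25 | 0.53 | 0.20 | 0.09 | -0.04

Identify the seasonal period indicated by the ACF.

The largest autocorrelation is r_7 = 0.53; the remaining lags stay at or below 0.36. The elevated value at lag 1 (0.36), dropping to 0.15 at lag 2, reflects decaying short-term dependence rather than seasonality.
The dominant spike at lag 7 indicates a seasonal period of 7.

7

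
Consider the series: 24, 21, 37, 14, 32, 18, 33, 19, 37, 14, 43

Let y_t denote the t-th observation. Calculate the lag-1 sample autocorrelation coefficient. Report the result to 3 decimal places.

Mean ȳ = (24 + 21 + 37 + 14 + 32 + 18 + 33 + 19 + 37 + 14 + 43)/11 = 26.5455
Numerator Σ_{t=1}^{10}(y_t−ȳ)(y_{t+1}−ȳ) = -810.3884
Denominator Σ(y_t−ȳ)² = 1042.7273
r_1 = -810.3884 / 1042.7273 = -0.777

-0.777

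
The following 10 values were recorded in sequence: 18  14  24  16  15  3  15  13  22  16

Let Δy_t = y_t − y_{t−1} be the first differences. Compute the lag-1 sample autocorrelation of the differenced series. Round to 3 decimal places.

First differences Δy: -4, 10, -8, -1, -12, 12, -2, 9, -6
Mean of differences = -0.2222
Numerator Σ(Δy_t−Δȳ)(Δy_{t+1}−Δȳ) = -338.2716
Denominator Σ(Δy_t−Δȳ)² = 589.5556
r_1(Δy) = -338.2716 / 589.5556 = -0.574

-0.574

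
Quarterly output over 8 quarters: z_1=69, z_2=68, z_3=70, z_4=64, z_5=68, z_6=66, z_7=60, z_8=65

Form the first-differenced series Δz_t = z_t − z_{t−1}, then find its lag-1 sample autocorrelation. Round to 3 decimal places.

First differences Δz: -1, 2, -6, 4, -2, -6, 5
Mean of differences = -0.5714
Numerator Σ(Δz_t−Δz̄)(Δz_{t+1}−Δz̄) = -68.8980
Denominator Σ(Δz_t−Δz̄)² = 119.7143
r_1(Δz) = -68.8980 / 119.7143 = -0.576

-0.576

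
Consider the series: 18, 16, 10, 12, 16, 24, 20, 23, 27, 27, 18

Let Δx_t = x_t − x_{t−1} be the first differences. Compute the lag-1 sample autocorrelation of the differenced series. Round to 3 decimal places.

First differences Δx: -2, -6, 2, 4, 8, -4, 3, 4, 0, -9
Mean of differences = 0.0000
Numerator Σ(Δx_t−Δx̄)(Δx_{t+1}−Δx̄) = 8.0000
Denominator Σ(Δx_t−Δx̄)² = 246.0000
r_1(Δx) = 8.0000 / 246.0000 = 0.033

0.033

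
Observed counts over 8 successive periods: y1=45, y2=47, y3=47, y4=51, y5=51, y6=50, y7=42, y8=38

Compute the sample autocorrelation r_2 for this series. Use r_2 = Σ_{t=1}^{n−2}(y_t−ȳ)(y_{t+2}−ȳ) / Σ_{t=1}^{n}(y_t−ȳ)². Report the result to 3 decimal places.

Mean ȳ = (45 + 47 + 47 + 51 + 51 + 50 + 42 + 38)/8 = 46.3750
Deviations from mean: -1.3750, 0.6250, 0.6250, 4.6250, 4.6250, 3.6250, -4.3750, -8.3750
Σ(y_t−ȳ)(y_{t+2}−ȳ) = (-0.8594) + (2.8906) + (2.8906) + (16.7656) + (-20.2344) + (-30.3594) = -28.9063
Denominator Σ(y_t−ȳ)² = 147.8750
r_2 = -28.9063 / 147.8750 = -0.195

-0.195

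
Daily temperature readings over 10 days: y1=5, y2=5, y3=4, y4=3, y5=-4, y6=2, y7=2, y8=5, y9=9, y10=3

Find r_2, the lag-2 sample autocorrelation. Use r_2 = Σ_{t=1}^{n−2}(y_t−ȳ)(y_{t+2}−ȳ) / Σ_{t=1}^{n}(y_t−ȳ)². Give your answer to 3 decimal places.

-0.040

Mean ȳ = (5 + 5 + 4 + 3 − 4 + 2 + 2 + 5 + 9 + 3)/10 = 3.4000
Numerator Σ_{t=1}^{8}(y_t−ȳ)(y_{t+2}−ȳ) = -3.9200
Denominator Σ(y_t−ȳ)² = 98.4000
r_2 = -3.9200 / 98.4000 = -0.040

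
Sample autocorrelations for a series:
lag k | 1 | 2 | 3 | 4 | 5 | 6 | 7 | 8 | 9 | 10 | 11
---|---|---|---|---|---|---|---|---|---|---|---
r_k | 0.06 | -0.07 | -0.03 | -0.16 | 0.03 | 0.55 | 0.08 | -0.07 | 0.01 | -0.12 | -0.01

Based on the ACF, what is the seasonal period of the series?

6

The largest autocorrelation is r_6 = 0.55; the remaining lags stay at or below 0.08.
The dominant spike at lag 6 indicates a seasonal period of 6.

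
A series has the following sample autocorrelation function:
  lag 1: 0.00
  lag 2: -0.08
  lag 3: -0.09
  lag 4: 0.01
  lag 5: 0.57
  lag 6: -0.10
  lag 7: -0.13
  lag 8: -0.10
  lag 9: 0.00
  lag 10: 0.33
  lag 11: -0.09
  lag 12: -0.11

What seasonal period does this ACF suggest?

The largest autocorrelation is r_5 = 0.57, with a weaker echo at lag 10 (0.33); the remaining lags stay at or below 0.01.
The dominant spike at lag 5 indicates a seasonal period of 5.

5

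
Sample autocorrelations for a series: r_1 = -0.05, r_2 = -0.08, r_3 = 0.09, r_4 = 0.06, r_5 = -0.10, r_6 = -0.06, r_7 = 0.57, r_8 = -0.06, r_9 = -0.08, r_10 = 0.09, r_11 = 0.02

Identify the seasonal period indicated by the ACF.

7

The largest autocorrelation is r_7 = 0.57; the remaining lags stay at or below 0.09.
The dominant spike at lag 7 indicates a seasonal period of 7.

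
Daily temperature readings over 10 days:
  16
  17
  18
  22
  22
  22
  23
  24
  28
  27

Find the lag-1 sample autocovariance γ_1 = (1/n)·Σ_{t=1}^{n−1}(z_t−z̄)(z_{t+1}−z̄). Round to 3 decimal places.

Mean z̄ = (16 + 17 + 18 + 22 + 22 + 22 + 23 + 24 + 28 + 27)/10 = 21.9000
Σ_{t=1}^{9}(z_t−z̄)(z_{t+1}−z̄) = 93.9900
γ_1 = 93.9900 / 10 = 9.399

9.399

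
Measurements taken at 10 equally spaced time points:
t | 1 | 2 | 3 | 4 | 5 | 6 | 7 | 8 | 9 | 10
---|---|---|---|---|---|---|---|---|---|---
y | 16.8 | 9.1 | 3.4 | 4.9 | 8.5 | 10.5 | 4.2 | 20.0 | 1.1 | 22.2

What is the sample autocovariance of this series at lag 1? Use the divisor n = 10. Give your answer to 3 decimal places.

-21.682

Mean ȳ = (16.8 + 9.1 + 3.4 + 4.9 + 8.5 + 10.5 + 4.2 + 20.0 + 1.1 + 22.2)/10 = 10.0700
Σ_{t=1}^{9}(y_t−ȳ)(y_{t+1}−ȳ) = -216.8239
γ_1 = -216.8239 / 10 = -21.682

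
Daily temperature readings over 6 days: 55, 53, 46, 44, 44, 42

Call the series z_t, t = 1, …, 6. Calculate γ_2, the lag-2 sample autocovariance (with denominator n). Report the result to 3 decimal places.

Mean z̄ = (55 + 53 + 46 + 44 + 44 + 42)/6 = 47.3333
Deviations: 7.6667, 5.6667, -1.3333, -3.3333, -3.3333, -5.3333
Σ_{t=1}^{4}(z_t−z̄)(z_{t+2}−z̄) = -6.8889
γ_2 = -6.8889 / 6 = -1.148

-1.148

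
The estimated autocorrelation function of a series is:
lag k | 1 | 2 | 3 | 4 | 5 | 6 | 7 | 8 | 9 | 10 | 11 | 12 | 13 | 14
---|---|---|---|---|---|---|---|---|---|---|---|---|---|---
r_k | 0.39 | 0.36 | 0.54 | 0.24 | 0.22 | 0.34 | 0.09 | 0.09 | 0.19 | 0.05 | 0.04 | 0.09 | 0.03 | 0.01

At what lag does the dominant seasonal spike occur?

3

The largest autocorrelation is r_3 = 0.54; the remaining lags stay at or below 0.39. The elevated value at lag 1 (0.39), dropping to 0.36 at lag 2, reflects decaying short-term dependence rather than seasonality.
The dominant spike at lag 3 indicates a seasonal period of 3.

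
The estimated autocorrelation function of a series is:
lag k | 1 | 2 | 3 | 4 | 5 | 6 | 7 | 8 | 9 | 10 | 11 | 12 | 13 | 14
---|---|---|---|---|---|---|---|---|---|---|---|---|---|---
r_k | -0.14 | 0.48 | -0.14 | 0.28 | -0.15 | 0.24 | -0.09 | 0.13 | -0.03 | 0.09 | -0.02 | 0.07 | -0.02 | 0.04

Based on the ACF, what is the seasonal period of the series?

2

The largest autocorrelation is r_2 = 0.48, with weaker echoes at lags 4 (0.28) and 6 (0.24); the remaining lags stay at or below 0.13.
The dominant spike at lag 2 indicates a seasonal period of 2.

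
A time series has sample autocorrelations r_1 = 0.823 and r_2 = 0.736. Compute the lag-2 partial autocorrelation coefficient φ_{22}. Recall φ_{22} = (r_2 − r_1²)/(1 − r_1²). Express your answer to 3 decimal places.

φ_{22} = (r_2 − r_1²) / (1 − r_1²)
r_1² = (0.823)² = 0.677329
Numerator = 0.736 − 0.6773 = 0.0587; denominator = 1 − 0.6773 = 0.3227
φ_{22} = 0.0587 / 0.3227 = 0.182

0.182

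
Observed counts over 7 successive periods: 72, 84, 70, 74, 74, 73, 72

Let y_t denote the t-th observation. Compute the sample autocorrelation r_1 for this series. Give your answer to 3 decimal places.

Mean ȳ = (72 + 84 + 70 + 74 + 74 + 73 + 72)/7 = 74.1429
Numerator Σ_{t=1}^{6}(y_t−ȳ)(y_{t+1}−ȳ) = -58.7347
Denominator Σ(y_t−ȳ)² = 124.8571
r_1 = -58.7347 / 124.8571 = -0.470

-0.470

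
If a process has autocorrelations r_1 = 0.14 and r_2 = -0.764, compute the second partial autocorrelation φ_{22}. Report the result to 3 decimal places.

φ_{22} = (r_2 − r_1²) / (1 − r_1²)
r_1² = (0.14)² = 0.0196
Numerator = -0.764 − 0.0196 = -0.7836; denominator = 1 − 0.0196 = 0.9804
φ_{22} = -0.7836 / 0.9804 = -0.799

-0.799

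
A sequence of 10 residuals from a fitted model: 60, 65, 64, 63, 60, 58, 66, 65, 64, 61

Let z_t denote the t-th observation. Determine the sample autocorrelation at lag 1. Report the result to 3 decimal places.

Mean z̄ = (60 + 65 + 64 + 63 + 60 + 58 + 66 + 65 + 64 + 61)/10 = 62.6000
Numerator Σ_{t=1}^{9}(z_t−z̄)(z_{t+1}−z̄) = 2.2400
Denominator Σ(z_t−z̄)² = 64.4000
r_1 = 2.2400 / 64.4000 = 0.035

0.035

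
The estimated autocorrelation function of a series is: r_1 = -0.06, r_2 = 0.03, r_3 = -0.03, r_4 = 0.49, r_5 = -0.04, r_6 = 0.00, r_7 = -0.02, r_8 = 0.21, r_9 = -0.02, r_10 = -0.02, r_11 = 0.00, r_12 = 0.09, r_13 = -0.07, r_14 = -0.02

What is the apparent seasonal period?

4

The largest autocorrelation is r_4 = 0.49, with a weaker echo at lag 8 (0.21); the remaining lags stay at or below 0.09.
The dominant spike at lag 4 indicates a seasonal period of 4.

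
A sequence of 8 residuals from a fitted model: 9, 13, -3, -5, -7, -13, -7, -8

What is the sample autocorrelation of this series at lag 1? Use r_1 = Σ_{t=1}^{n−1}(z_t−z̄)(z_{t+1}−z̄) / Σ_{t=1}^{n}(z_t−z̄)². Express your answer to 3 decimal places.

0.538

Mean z̄ = (9 + 13 − 3 − 5 − 7 − 13 − 7 − 8)/8 = -2.6250
Σ(z_t−z̄)(z_{t+1}−z̄) = (181.6406) + (-5.8594) + (0.8906) + (10.3906) + (45.3906) + (45.3906) + (23.5156) = 301.3594
Denominator Σ(z_t−z̄)² = 559.8750
r_1 = 301.3594 / 559.8750 = 0.538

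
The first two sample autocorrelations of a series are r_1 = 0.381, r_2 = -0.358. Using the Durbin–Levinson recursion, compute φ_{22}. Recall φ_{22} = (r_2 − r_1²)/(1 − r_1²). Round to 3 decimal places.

φ_{22} = (r_2 − r_1²) / (1 − r_1²)
r_1² = (0.381)² = 0.145161
Numerator = -0.358 − 0.1452 = -0.5032; denominator = 1 − 0.1452 = 0.8548
φ_{22} = -0.5032 / 0.8548 = -0.589

-0.589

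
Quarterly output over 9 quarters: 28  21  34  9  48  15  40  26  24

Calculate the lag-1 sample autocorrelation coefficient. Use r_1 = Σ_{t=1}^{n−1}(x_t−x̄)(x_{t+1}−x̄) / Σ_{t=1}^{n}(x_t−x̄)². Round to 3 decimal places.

-0.827

Mean x̄ = (28 + 21 + 34 + 9 + 48 + 15 + 40 + 26 + 24)/9 = 27.2222
Numerator Σ_{t=1}^{8}(x_t−x̄)(x_{t+1}−x̄) = -970.9383
Denominator Σ(x_t−x̄)² = 1173.5556
r_1 = -970.9383 / 1173.5556 = -0.827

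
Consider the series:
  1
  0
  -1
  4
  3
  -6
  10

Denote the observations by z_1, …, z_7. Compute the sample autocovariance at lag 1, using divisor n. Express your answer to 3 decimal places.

-10.353

Mean z̄ = (1 + 0 − 1 + 4 + 3 − 6 + 10)/7 = 1.5714
Σ_{t=1}^{6}(z_t−z̄)(z_{t+1}−z̄) = -72.4694
γ_1 = -72.4694 / 7 = -10.353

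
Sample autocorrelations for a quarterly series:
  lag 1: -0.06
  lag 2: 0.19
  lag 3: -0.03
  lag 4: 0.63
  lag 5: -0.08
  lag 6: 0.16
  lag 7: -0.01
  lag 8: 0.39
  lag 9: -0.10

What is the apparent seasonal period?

The largest autocorrelation is r_4 = 0.63, with a weaker echo at lag 8 (0.39); the remaining lags stay at or below 0.19.
The dominant spike at lag 4 indicates a seasonal period of 4.

4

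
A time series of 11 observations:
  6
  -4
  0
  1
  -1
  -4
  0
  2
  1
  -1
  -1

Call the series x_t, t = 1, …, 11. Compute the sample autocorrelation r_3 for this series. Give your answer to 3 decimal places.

Mean x̄ = (6 − 4 + 0 + 1 − 1 − 4 + 0 + 2 + 1 − 1 − 1)/11 = -0.0909
Numerator Σ_{t=1}^{8}(x_t−x̄)(x_{t+3}−x̄) = 1.7934
Denominator Σ(x_t−x̄)² = 76.9091
r_3 = 1.7934 / 76.9091 = 0.023

0.023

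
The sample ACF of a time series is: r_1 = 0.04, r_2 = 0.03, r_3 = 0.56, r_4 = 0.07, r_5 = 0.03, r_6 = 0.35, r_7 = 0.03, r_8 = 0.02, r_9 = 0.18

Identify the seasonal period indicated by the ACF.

3

The largest autocorrelation is r_3 = 0.56, with weaker echoes at lags 6 (0.35) and 9 (0.18); the remaining lags stay at or below 0.07.
The dominant spike at lag 3 indicates a seasonal period of 3.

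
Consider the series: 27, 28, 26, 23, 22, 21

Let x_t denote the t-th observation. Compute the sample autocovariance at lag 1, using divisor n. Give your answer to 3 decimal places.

Mean x̄ = (27 + 28 + 26 + 23 + 22 + 21)/6 = 24.5000
Deviations: 2.5000, 3.5000, 1.5000, -1.5000, -2.5000, -3.5000
Σ_{t=1}^{5}(x_t−x̄)(x_{t+1}−x̄) = 24.2500
γ_1 = 24.2500 / 6 = 4.042

4.042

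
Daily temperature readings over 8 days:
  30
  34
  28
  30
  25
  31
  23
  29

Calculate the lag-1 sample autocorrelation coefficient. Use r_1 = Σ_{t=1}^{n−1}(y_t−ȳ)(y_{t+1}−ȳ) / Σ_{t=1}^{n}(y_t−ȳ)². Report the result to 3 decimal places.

-0.309

Mean ȳ = (30 + 34 + 28 + 30 + 25 + 31 + 23 + 29)/8 = 28.7500
Deviations from mean: 1.2500, 5.2500, -0.7500, 1.2500, -3.7500, 2.2500, -5.7500, 0.2500
Numerator Σ_{t=1}^{7}(y_t−ȳ)(y_{t+1}−ȳ) = -25.8125
Denominator Σ(y_t−ȳ)² = 83.5000
r_1 = -25.8125 / 83.5000 = -0.309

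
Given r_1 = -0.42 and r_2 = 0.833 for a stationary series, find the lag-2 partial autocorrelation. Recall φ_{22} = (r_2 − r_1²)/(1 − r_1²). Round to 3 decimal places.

0.797

φ_{22} = (r_2 − r_1²) / (1 − r_1²)
r_1² = (-0.42)² = 0.1764
Numerator = 0.833 − 0.1764 = 0.6566; denominator = 1 − 0.1764 = 0.8236
φ_{22} = 0.6566 / 0.8236 = 0.797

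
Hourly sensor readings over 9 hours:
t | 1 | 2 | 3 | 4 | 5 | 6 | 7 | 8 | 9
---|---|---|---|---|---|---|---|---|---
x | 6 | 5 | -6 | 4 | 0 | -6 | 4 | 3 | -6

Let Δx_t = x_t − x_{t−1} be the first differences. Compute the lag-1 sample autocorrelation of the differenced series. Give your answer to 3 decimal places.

-0.414

First differences Δx: -1, -11, 10, -4, -6, 10, -1, -9
Mean of differences = -1.5000
Numerator Σ(Δx_t−Δx̄)(Δx_{t+1}−Δx̄) = -181.2500
Denominator Σ(Δx_t−Δx̄)² = 438.0000
r_1(Δx) = -181.2500 / 438.0000 = -0.414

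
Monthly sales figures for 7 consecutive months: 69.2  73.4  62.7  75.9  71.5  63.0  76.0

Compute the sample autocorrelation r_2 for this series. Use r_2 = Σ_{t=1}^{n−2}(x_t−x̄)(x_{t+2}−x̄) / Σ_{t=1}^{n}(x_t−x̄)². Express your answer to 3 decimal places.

Mean x̄ = (69.2 + 73.4 + 62.7 + 75.9 + 71.5 + 63.0 + 76.0)/7 = 70.2429
Numerator Σ_{t=1}^{5}(x_t−x̄)(x_{t+2}−x̄) = -17.4922
Denominator Σ(x_t−x̄)² = 187.1371
r_2 = -17.4922 / 187.1371 = -0.093

-0.093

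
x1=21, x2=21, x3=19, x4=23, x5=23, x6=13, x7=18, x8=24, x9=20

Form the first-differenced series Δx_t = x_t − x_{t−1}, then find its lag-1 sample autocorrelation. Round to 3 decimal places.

First differences Δx: 0, -2, 4, 0, -10, 5, 6, -4
Mean of differences = -0.1250
Numerator Σ(Δx_t−Δx̄)(Δx_{t+1}−Δx̄) = -51.6406
Denominator Σ(Δx_t−Δx̄)² = 196.8750
r_1(Δx) = -51.6406 / 196.8750 = -0.262

-0.262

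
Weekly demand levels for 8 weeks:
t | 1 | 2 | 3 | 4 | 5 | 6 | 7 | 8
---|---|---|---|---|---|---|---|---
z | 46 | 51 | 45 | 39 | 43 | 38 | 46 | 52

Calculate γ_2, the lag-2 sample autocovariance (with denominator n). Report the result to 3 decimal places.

-5.625

Mean z̄ = (46 + 51 + 45 + 39 + 43 + 38 + 46 + 52)/8 = 45.0000
Σ_{t=1}^{6}(z_t−z̄)(z_{t+2}−z̄) = -45.0000
γ_2 = -45.0000 / 8 = -5.625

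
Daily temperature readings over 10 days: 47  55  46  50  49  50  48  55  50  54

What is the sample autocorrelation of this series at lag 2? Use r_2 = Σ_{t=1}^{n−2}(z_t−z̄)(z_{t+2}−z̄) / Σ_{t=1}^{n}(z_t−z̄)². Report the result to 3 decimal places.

0.408

Mean z̄ = (47 + 55 + 46 + 50 + 49 + 50 + 48 + 55 + 50 + 54)/10 = 50.4000
Numerator Σ_{t=1}^{8}(z_t−z̄)(z_{t+2}−z̄) = 38.4800
Denominator Σ(z_t−z̄)² = 94.4000
r_2 = 38.4800 / 94.4000 = 0.408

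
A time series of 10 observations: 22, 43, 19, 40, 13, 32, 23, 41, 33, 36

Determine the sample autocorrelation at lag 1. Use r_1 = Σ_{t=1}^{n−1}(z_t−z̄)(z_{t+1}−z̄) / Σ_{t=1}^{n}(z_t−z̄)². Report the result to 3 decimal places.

-0.626

Mean z̄ = (22 + 43 + 19 + 40 + 13 + 32 + 23 + 41 + 33 + 36)/10 = 30.2000
Numerator Σ_{t=1}^{9}(z_t−z̄)(z_{t+1}−z̄) = -601.8400
Denominator Σ(z_t−z̄)² = 961.6000
r_1 = -601.8400 / 961.6000 = -0.626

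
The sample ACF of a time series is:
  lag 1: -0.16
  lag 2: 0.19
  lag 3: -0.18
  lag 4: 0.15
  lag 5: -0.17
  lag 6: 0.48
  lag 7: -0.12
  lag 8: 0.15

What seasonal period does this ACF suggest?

The largest autocorrelation is r_6 = 0.48; the remaining lags stay at or below 0.19.
The dominant spike at lag 6 indicates a seasonal period of 6.

6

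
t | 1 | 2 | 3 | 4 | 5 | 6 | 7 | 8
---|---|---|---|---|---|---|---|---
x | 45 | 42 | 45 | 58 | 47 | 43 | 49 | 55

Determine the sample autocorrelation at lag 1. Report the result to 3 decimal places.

Mean x̄ = (45 + 42 + 45 + 58 + 47 + 43 + 49 + 55)/8 = 48.0000
Deviations from mean: -3.0000, -6.0000, -3.0000, 10.0000, -1.0000, -5.0000, 1.0000, 7.0000
Numerator Σ_{t=1}^{7}(x_t−x̄)(x_{t+1}−x̄) = 3.0000
Denominator Σ(x_t−x̄)² = 230.0000
r_1 = 3.0000 / 230.0000 = 0.013

0.013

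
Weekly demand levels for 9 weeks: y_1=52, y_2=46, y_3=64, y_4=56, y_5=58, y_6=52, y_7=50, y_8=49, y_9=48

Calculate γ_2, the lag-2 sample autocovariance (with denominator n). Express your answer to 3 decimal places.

3.026

Mean ȳ = (52 + 46 + 64 + 56 + 58 + 52 + 50 + 49 + 48)/9 = 52.7778
Σ_{t=1}^{7}(y_t−ȳ)(y_{t+2}−ȳ) = 27.2346
γ_2 = 27.2346 / 9 = 3.026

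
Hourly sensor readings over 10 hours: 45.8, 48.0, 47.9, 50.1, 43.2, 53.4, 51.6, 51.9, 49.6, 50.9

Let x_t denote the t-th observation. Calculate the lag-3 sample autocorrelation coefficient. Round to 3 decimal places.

Mean x̄ = (45.8 + 48.0 + 47.9 + 50.1 + 43.2 + 53.4 + 51.6 + 51.9 + 49.6 + 50.9)/10 = 49.2400
Numerator Σ_{t=1}^{7}(x_t−x̄)(x_{t+3}−x̄) = -9.6648
Denominator Σ(x_t−x̄)² = 85.2240
r_3 = -9.6648 / 85.2240 = -0.113

-0.113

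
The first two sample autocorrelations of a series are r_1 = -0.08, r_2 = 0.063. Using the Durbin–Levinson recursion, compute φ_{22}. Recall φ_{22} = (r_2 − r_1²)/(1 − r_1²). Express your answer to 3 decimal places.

0.057

φ_{22} = (r_2 − r_1²) / (1 − r_1²)
r_1² = (-0.08)² = 0.0064
Numerator = 0.063 − 0.0064 = 0.0566; denominator = 1 − 0.0064 = 0.9936
φ_{22} = 0.0566 / 0.9936 = 0.057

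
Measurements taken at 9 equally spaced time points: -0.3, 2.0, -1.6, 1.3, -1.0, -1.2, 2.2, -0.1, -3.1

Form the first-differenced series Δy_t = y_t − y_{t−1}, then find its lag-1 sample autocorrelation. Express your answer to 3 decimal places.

-0.482

First differences Δy: 2.3, -3.6, 2.9, -2.3, -0.2, 3.4, -2.3, -3.0
Mean of differences = -0.3500
Numerator Σ(Δy_t−Δȳ)(Δy_{t+1}−Δȳ) = -27.3875
Denominator Σ(Δy_t−Δȳ)² = 56.8600
r_1(Δy) = -27.3875 / 56.8600 = -0.482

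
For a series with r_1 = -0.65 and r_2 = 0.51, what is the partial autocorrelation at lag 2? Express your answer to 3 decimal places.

0.152

φ_{22} = (r_2 − r_1²) / (1 − r_1²)
r_1² = (-0.65)² = 0.4225
Numerator = 0.51 − 0.4225 = 0.0875; denominator = 1 − 0.4225 = 0.5775
φ_{22} = 0.0875 / 0.5775 = 0.152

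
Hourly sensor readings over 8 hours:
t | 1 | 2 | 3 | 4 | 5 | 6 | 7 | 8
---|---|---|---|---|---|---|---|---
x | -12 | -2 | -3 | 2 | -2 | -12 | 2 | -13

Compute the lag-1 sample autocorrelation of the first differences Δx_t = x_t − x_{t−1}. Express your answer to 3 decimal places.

-0.520

First differences Δx: 10, -1, 5, -4, -10, 14, -15
Mean of differences = -0.1429
Numerator Σ(Δx_t−Δx̄)(Δx_{t+1}−Δx̄) = -344.4490
Denominator Σ(Δx_t−Δx̄)² = 662.8571
r_1(Δx) = -344.4490 / 662.8571 = -0.520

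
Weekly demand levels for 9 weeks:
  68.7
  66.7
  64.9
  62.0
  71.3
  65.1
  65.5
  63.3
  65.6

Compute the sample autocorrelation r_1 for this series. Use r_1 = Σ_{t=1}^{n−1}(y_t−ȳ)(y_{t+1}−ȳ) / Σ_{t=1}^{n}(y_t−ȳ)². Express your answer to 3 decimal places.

-0.291

Mean ȳ = (68.7 + 66.7 + 64.9 + 62.0 + 71.3 + 65.1 + 65.5 + 63.3 + 65.6)/9 = 65.9000
Numerator Σ_{t=1}^{8}(y_t−ȳ)(y_{t+1}−ȳ) = -17.9000
Denominator Σ(y_t−ȳ)² = 61.5000
r_1 = -17.9000 / 61.5000 = -0.291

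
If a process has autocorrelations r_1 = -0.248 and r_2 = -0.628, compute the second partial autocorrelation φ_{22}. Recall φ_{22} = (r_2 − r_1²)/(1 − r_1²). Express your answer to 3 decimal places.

φ_{22} = (r_2 − r_1²) / (1 − r_1²)
r_1² = (-0.248)² = 0.061504
Numerator = -0.628 − 0.0615 = -0.6895; denominator = 1 − 0.0615 = 0.9385
φ_{22} = -0.6895 / 0.9385 = -0.735

-0.735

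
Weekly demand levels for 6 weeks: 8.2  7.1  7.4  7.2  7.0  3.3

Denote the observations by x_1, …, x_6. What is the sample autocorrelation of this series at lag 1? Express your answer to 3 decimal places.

0.024

Mean x̄ = (8.2 + 7.1 + 7.4 + 7.2 + 7.0 + 3.3)/6 = 6.7000
Σ(x_t−x̄)(x_{t+1}−x̄) = (0.6000) + (0.2800) + (0.3500) + (0.1500) + (-1.0200) = 0.3600
Denominator Σ(x_t−x̄)² = 14.8000
r_1 = 0.3600 / 14.8000 = 0.024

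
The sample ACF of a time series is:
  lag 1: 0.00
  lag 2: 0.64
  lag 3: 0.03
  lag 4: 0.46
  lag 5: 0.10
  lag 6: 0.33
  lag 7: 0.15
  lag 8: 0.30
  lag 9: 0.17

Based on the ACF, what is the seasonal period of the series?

The largest autocorrelation is r_2 = 0.64, with weaker echoes at lags 4 (0.46), 6 (0.33) and 8 (0.30); the remaining lags stay at or below 0.17.
The dominant spike at lag 2 indicates a seasonal period of 2.

2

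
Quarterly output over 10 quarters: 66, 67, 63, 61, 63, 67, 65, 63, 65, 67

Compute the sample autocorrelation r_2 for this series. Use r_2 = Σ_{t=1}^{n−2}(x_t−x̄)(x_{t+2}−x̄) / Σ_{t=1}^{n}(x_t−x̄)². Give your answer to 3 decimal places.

-0.613

Mean x̄ = (66 + 67 + 63 + 61 + 63 + 67 + 65 + 63 + 65 + 67)/10 = 64.7000
Numerator Σ_{t=1}^{8}(x_t−x̄)(x_{t+2}−x̄) = -24.5800
Denominator Σ(x_t−x̄)² = 40.1000
r_2 = -24.5800 / 40.1000 = -0.613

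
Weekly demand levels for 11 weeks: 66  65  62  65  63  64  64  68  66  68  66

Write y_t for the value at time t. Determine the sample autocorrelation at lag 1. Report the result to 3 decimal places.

Mean ȳ = (66 + 65 + 62 + 65 + 63 + 64 + 64 + 68 + 66 + 68 + 66)/11 = 65.1818
Numerator Σ_{t=1}^{10}(y_t−ȳ)(y_{t+1}−ȳ) = 8.9669
Denominator Σ(y_t−ȳ)² = 35.6364
r_1 = 8.9669 / 35.6364 = 0.252

0.252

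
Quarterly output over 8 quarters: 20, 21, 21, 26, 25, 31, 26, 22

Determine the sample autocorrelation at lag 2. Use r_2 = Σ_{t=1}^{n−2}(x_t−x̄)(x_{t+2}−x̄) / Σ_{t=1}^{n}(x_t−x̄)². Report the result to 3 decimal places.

Mean x̄ = (20 + 21 + 21 + 26 + 25 + 31 + 26 + 22)/8 = 24.0000
Deviations from mean: -4.0000, -3.0000, -3.0000, 2.0000, 1.0000, 7.0000, 2.0000, -2.0000
Σ(x_t−x̄)(x_{t+2}−x̄) = (12.0000) + (-6.0000) + (-3.0000) + (14.0000) + (2.0000) + (-14.0000) = 5.0000
Denominator Σ(x_t−x̄)² = 96.0000
r_2 = 5.0000 / 96.0000 = 0.052

0.052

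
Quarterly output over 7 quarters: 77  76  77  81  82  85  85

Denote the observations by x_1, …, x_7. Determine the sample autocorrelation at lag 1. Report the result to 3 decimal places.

Mean x̄ = (77 + 76 + 77 + 81 + 82 + 85 + 85)/7 = 80.4286
Σ(x_t−x̄)(x_{t+1}−x̄) = (15.1837) + (15.1837) + (-1.9592) + (0.8980) + (7.1837) + (20.8980) = 57.3878
Denominator Σ(x_t−x̄)² = 87.7143
r_1 = 57.3878 / 87.7143 = 0.654

0.654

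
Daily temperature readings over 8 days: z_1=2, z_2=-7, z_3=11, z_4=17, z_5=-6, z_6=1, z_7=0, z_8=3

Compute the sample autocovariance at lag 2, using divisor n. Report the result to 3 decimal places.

Mean z̄ = (2 − 7 + 11 + 17 − 6 + 1 + 0 + 3)/8 = 2.6250
Deviations: -0.6250, -9.6250, 8.3750, 14.3750, -8.6250, -1.6250, -2.6250, 0.3750
Σ_{t=1}^{6}(z_t−z̄)(z_{t+2}−z̄) = -217.1563
γ_2 = -217.1563 / 8 = -27.145

-27.145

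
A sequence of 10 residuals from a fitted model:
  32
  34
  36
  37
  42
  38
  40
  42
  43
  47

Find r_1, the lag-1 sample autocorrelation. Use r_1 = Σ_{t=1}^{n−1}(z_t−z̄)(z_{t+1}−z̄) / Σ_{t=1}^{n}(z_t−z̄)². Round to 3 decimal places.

0.498

Mean z̄ = (32 + 34 + 36 + 37 + 42 + 38 + 40 + 42 + 43 + 47)/10 = 39.1000
Numerator Σ_{t=1}^{9}(z_t−z̄)(z_{t+1}−z̄) = 92.9900
Denominator Σ(z_t−z̄)² = 186.9000
r_1 = 92.9900 / 186.9000 = 0.498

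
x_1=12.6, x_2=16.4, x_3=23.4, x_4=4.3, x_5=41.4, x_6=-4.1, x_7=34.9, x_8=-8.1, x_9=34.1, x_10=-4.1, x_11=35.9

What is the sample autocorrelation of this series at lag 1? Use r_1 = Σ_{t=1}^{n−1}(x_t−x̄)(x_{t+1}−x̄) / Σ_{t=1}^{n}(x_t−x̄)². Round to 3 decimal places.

-0.884

Mean x̄ = (12.6 + 16.4 + 23.4 + 4.3 + 41.4 − 4.1 + 34.9 − 8.1 + 34.1 − 4.1 + 35.9)/11 = 16.9727
Numerator Σ_{t=1}^{10}(x_t−x̄)(x_{t+1}−x̄) = -2923.3944
Denominator Σ(x_t−x̄)² = 3307.7818
r_1 = -2923.3944 / 3307.7818 = -0.884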